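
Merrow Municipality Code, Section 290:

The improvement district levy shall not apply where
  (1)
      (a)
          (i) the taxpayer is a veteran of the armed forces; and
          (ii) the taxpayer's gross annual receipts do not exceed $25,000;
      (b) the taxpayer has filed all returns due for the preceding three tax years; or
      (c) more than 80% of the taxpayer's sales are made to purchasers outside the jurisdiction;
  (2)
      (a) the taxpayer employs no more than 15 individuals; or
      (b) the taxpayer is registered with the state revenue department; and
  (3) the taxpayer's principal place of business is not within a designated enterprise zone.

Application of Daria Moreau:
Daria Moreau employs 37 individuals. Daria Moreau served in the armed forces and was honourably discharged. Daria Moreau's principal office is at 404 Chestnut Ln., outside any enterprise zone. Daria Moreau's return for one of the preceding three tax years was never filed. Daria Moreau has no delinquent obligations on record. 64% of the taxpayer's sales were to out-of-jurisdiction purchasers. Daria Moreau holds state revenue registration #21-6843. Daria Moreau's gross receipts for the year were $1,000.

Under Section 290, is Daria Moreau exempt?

Yes — exempt.

(i) veteran — met.
(ii) receipts ≤ $25,000 — satisfied.
So (a) is satisfied (T AND T).
(b) returns current — fails.
(c) >80% out-of-jur. sales — not satisfied.
(1): T OR F OR F → true.
(a) ≤ 15 employees — fails.
(b) state-registered — satisfied.
So (2) is satisfied (F OR T).
(3) not (in enterprise zone) — satisfied.
So Overall is satisfied (T AND T AND T).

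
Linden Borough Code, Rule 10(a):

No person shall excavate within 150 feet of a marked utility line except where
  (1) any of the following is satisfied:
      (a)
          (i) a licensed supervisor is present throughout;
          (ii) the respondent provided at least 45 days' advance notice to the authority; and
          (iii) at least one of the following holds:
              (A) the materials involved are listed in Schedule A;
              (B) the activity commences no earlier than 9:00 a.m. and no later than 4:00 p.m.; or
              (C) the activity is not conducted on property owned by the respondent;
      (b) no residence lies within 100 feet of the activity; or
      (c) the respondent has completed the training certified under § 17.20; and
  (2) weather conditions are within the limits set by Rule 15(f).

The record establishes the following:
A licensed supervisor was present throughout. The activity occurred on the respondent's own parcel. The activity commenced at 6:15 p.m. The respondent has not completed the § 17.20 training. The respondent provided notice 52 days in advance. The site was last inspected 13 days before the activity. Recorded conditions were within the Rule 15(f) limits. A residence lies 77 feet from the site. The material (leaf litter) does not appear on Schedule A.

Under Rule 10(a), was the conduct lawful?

No — unlawful.

(i) supervisor present — satisfied.
(ii) ≥45 days' notice — met.
(A) Schedule A material — not met.
(B) start within hours — not satisfied.
(C) not (own property) — not satisfied.
(iii) = F OR F OR F = false.
So (a) is not satisfied (T AND T AND F).
(b) no residence in 100 ft — fails.
(c) training certified — fails.
So (1) is not satisfied (F OR F OR F).
(2) weather ok — holds.
Overall: F AND T → false.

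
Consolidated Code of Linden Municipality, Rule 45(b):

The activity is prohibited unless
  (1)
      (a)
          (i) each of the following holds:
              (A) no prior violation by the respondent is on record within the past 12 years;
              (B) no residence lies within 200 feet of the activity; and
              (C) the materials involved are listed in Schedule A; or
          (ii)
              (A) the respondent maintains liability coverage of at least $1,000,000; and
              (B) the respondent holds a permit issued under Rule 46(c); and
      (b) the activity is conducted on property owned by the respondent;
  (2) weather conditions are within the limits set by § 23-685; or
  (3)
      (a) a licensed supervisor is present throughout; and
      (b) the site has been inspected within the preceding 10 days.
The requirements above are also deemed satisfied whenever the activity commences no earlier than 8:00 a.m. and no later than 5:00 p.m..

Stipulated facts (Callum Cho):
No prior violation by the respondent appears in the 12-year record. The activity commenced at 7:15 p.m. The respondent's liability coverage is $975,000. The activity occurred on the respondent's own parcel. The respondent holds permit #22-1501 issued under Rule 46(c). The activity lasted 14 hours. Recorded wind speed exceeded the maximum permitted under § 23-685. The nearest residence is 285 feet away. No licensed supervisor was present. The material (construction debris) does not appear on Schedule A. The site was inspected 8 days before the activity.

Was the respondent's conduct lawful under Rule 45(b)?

No — unlawful.

(A) no prior violation — satisfied.
(B) no residence in 200 ft — satisfied.
(C) Schedule A material — fails.
(i): T AND T AND F → false.
(A) coverage ≥ $1,000,000 — not met.
(B) holds permit — holds.
So (ii) is not satisfied (F AND T).
(a): F OR F → false.
(b) own property — met.
(1): F AND T → false.
(2) weather ok — not met.
(a) supervisor present — not satisfied.
(b) site inspected — holds.
(3): F AND T → false.
Overall: F OR F OR F → false.
Exception (start within hours) — not satisfied.
Result: main false OR exception false → false.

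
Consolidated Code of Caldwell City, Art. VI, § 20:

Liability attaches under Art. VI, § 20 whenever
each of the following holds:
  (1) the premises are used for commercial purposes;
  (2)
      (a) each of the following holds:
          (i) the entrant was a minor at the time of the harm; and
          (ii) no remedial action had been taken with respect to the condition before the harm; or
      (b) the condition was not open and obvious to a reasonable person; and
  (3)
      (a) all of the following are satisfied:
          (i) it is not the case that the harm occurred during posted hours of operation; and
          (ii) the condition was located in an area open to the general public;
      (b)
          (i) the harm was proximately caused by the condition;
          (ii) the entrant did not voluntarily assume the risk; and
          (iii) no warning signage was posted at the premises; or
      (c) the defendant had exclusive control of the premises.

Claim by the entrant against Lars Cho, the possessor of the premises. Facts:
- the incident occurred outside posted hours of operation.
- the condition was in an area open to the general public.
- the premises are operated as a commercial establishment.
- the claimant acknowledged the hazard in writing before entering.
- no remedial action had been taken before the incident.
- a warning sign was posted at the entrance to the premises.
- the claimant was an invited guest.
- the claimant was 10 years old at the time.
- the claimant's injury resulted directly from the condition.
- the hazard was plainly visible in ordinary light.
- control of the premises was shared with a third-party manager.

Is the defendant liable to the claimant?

(1) commercial use — satisfied.
(i) entrant a minor — holds.
(ii) no remedial action — holds.
So (a) is satisfied (T AND T).
(b) not open/obvious — not met.
(2) = T OR F = true.
(i) not (during posted hours) — met.
(ii) public area — holds.
(a): T AND T → true.
(i) proximate cause — holds.
(ii) no assumed risk — fails.
(iii) no signage posted — fails.
(b): T AND F AND F → false.
(c) exclusive control — fails.
(3) = T OR F OR F = true.
So Overall is satisfied (T AND T AND T).

Yes — liable.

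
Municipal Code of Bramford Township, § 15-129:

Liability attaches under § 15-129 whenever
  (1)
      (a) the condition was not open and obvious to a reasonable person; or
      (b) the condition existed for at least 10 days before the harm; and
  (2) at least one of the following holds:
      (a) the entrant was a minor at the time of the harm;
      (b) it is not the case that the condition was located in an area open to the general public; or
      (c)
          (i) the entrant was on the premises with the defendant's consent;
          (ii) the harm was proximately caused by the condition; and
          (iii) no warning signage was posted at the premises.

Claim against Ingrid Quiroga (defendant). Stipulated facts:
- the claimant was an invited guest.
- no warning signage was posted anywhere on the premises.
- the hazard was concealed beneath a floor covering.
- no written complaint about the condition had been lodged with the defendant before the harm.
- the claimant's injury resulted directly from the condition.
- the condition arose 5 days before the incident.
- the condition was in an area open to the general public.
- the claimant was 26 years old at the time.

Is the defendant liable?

Yes — liable.

(a) not open/obvious — satisfied.
(b) condition ≥10 days old — not met.
So (1) is satisfied (T OR F).
(a) entrant a minor — not met.
(b) not (public area) — fails.
(i) consent to enter — satisfied.
(ii) proximate cause — holds.
(iii) no signage posted — met.
(c) = T AND T AND T = true.
(2) = F OR F OR T = true.
Overall = T AND T = true.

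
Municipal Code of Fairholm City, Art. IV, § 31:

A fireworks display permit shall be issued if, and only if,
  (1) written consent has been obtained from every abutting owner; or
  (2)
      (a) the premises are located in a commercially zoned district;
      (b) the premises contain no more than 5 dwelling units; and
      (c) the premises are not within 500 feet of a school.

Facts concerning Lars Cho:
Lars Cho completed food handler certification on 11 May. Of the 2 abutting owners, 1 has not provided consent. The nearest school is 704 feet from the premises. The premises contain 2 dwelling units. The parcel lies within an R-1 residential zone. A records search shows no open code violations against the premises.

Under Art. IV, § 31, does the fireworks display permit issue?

No — denied.

(1) all abutters consent — not satisfied.
(a) commercially zoned — not met.
(b) ≤ 5 units — met.
(c) ≥500 ft from school — satisfied.
(2): F AND T AND T → false.
So Overall is not satisfied (F OR F).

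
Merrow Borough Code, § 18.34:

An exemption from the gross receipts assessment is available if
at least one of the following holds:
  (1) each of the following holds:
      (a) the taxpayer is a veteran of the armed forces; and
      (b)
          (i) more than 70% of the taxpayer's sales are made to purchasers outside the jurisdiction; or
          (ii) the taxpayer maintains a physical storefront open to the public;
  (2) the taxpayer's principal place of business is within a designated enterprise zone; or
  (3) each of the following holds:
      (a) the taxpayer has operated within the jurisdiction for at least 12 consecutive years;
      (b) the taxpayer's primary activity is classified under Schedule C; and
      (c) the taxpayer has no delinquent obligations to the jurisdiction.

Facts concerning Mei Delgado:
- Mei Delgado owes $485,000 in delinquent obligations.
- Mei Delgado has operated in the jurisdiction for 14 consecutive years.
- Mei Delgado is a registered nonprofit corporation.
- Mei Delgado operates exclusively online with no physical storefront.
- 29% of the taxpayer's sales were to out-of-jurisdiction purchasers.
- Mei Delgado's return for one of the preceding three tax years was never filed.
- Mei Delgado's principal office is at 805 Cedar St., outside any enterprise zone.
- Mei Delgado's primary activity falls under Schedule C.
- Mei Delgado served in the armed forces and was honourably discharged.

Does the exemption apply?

(a) veteran — satisfied.
(i) >70% out-of-jur. sales — not satisfied.
(ii) has storefront — not satisfied.
So (b) is not satisfied (F OR F).
(1): T AND F → false.
(2) in enterprise zone — not met.
(a) ≥ 12 yrs in jurisdiction — met.
(b) Schedule C activity — holds.
(c) no delinquency — fails.
So (3) is not satisfied (T AND T AND F).
Overall = F OR F OR F = false.

No — not exempt.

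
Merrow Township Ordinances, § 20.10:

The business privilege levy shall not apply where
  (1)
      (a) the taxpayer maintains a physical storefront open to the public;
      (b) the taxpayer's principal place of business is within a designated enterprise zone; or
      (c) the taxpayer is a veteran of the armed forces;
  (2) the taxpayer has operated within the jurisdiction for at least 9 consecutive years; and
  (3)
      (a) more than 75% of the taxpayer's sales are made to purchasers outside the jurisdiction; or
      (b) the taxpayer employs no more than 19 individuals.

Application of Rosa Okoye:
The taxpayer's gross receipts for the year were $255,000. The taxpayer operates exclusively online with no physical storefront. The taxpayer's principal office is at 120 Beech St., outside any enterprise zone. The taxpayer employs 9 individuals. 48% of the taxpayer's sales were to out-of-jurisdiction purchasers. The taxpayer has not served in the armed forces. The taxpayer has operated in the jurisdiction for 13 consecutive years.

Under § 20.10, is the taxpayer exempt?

No — not exempt.

(a) has storefront — fails.
(b) in enterprise zone — not satisfied.
(c) veteran — fails.
(1) = F OR F OR F = false.
(2) ≥ 9 yrs in jurisdiction — holds.
(a) >75% out-of-jur. sales — fails.
(b) ≤ 19 employees — met.
(3) = F OR T = true.
Overall: F AND T AND T → false.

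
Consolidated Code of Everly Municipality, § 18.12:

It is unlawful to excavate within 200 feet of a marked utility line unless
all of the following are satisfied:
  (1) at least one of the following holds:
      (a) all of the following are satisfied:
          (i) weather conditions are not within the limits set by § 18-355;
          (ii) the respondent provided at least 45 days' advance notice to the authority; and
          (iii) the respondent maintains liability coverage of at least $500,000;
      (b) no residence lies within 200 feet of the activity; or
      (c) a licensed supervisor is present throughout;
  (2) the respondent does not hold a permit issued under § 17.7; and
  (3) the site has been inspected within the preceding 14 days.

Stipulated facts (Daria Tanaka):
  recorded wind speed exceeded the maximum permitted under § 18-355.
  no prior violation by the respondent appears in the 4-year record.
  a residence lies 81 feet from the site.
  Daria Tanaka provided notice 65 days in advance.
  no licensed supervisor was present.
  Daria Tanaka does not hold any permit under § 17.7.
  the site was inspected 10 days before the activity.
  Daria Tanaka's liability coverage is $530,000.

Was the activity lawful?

(i) not (weather ok) — holds.
(ii) ≥45 days' notice — satisfied.
(iii) coverage ≥ $500,000 — satisfied.
(a) = T AND T AND T = true.
(b) no residence in 200 ft — not satisfied.
(c) supervisor present — fails.
(1): T OR F OR F → true.
(2) not (holds permit) — satisfied.
(3) site inspected — satisfied.
Overall: T AND T AND T → true.

Yes — lawful.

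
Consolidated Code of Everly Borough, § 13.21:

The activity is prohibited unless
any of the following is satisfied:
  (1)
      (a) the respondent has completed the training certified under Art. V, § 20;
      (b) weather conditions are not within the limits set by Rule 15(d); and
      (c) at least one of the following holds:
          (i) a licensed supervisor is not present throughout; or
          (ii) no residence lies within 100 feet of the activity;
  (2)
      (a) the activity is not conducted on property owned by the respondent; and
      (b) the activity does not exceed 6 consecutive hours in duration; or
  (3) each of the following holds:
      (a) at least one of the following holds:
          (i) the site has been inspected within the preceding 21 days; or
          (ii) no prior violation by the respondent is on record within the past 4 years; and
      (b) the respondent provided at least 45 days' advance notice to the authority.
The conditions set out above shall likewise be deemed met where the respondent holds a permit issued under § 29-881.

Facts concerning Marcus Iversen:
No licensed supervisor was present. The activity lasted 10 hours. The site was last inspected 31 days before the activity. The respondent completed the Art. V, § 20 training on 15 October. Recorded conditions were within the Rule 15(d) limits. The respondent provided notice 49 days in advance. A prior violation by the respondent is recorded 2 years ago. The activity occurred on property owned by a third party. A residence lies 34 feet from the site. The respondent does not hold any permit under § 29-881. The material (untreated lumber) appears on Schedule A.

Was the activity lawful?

(a) training certified — satisfied.
(b) not (weather ok) — not satisfied.
(i) not (supervisor present) — holds.
(ii) no residence in 100 ft — not satisfied.
(c) = T OR F = true.
(1): T AND F AND T → false.
(a) not (own property) — satisfied.
(b) ≤ 6 hrs duration — fails.
(2): T AND F → false.
(i) site inspected — not satisfied.
(ii) no prior violation — fails.
(a) = F OR F = false.
(b) ≥45 days' notice — satisfied.
So (3) is not satisfied (F AND T).
Overall = F OR F OR F = false.
Exception (holds permit) — not satisfied.
Result: main false OR exception false → false.

No — unlawful.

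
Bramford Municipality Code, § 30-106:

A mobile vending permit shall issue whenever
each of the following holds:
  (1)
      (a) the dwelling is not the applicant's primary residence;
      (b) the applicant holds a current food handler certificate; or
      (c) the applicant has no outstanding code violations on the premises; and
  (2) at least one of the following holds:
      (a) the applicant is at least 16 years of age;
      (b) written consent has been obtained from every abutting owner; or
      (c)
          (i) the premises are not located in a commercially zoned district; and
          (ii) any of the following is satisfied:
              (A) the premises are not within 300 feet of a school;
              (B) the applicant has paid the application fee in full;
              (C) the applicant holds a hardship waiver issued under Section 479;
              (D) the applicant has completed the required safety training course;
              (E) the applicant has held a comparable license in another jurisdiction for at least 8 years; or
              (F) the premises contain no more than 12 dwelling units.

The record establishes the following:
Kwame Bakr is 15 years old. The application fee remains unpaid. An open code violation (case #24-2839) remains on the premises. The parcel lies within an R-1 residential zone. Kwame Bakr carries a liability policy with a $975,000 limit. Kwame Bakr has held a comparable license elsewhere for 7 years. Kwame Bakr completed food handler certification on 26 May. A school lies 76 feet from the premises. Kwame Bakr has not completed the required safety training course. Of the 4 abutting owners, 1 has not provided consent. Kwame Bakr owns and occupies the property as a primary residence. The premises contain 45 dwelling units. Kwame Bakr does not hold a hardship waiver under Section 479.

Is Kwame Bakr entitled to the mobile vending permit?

(a) not (primary residence) — fails.
(b) food handler cert. — met.
(c) no code violations — fails.
(1) = F OR T OR F = true.
(a) age ≥ 16 — not met.
(b) all abutters consent — not met.
(i) not (commercially zoned) — met.
(A) ≥300 ft from school — fails.
(B) fee paid — not satisfied.
(C) hardship waiver — fails.
(D) safety training — not satisfied.
(E) prior license ≥ 8 yr — not satisfied.
(F) ≤ 12 units — not satisfied.
(ii) = F OR F OR F OR F OR F OR F = false.
So (c) is not satisfied (T AND F).
(2) = F OR F OR F = false.
Overall = T AND F = false.

No — denied.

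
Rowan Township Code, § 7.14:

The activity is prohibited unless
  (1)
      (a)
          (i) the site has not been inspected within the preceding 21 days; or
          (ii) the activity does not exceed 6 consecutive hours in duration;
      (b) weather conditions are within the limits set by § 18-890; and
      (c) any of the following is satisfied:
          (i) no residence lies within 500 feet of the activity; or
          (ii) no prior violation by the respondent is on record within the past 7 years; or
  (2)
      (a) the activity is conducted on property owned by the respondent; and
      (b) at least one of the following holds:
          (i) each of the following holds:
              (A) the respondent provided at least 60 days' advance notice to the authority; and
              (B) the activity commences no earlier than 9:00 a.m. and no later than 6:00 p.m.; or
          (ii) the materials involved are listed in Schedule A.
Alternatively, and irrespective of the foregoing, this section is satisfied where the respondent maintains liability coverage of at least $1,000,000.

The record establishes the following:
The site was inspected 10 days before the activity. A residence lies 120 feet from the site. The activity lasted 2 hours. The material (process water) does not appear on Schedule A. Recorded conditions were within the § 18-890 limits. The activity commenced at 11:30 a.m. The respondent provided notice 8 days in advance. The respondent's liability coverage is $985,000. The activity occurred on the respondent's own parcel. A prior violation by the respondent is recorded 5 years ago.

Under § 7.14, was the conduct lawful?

No — unlawful.

(i) not (site inspected) — fails.
(ii) ≤ 6 hrs duration — holds.
So (a) is satisfied (F OR T).
(b) weather ok — satisfied.
(i) no residence in 500 ft — not met.
(ii) no prior violation — fails.
(c): F OR F → false.
(1): T AND T AND F → false.
(a) own property — satisfied.
(A) ≥60 days' notice — fails.
(B) start within hours — holds.
(i): F AND T → false.
(ii) Schedule A material — not met.
So (b) is not satisfied (F OR F).
So (2) is not satisfied (T AND F).
Overall: F OR F → false.
Exception (coverage ≥ $1,000,000) — not satisfied.
Result: main false OR exception false → false.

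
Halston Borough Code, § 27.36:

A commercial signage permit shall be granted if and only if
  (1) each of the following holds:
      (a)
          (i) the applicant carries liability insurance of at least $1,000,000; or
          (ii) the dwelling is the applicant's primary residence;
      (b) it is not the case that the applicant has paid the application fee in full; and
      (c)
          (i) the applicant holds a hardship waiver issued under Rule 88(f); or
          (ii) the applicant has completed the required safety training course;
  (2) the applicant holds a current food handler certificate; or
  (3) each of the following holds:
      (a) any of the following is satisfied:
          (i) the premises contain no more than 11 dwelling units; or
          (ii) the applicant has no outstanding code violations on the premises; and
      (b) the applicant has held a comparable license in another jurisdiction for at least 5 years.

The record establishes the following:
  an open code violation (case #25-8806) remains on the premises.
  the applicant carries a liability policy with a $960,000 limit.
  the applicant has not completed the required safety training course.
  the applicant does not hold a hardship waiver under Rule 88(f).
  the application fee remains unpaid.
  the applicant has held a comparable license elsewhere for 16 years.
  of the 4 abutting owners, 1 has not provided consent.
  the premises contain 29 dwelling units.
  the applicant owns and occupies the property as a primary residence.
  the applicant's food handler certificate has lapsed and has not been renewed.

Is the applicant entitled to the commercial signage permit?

(i) insurance ≥ $1,000,000 — not satisfied.
(ii) primary residence — holds.
(a) = F OR T = true.
(b) not (fee paid) — met.
(i) hardship waiver — not met.
(ii) safety training — not met.
(c): F OR F → false.
(1): T AND T AND F → false.
(2) food handler cert. — not satisfied.
(i) ≤ 11 units — fails.
(ii) no code violations — not met.
So (a) is not satisfied (F OR F).
(b) prior license ≥ 5 yr — holds.
(3) = F AND T = false.
Overall: F OR F OR F → false.

No — denied.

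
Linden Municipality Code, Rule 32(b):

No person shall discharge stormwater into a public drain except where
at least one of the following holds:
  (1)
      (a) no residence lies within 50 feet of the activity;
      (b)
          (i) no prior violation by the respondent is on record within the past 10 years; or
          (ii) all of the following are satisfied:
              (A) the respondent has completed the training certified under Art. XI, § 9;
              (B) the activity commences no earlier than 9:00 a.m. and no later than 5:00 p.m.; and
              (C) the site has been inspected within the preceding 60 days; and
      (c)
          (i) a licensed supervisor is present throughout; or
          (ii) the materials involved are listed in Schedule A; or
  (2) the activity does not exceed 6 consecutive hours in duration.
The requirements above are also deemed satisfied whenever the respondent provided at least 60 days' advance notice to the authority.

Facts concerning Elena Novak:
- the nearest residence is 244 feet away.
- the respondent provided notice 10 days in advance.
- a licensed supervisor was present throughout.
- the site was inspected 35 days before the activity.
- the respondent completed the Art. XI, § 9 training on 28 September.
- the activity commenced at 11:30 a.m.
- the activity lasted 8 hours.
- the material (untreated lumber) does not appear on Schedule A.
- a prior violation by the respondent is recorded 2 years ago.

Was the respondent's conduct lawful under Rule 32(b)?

Yes — lawful.

(a) no residence in 50 ft — satisfied.
(i) no prior violation — fails.
(A) training certified — met.
(B) start within hours — met.
(C) site inspected — met.
So (ii) is satisfied (T AND T AND T).
(b): F OR T → true.
(i) supervisor present — satisfied.
(ii) Schedule A material — fails.
(c) = T OR F = true.
(1) = T AND T AND T = true.
(2) ≤ 6 hrs duration — not met.
So Overall is satisfied (T OR F).
Exception (≥60 days' notice) — not satisfied.
Result: main true OR exception false → true.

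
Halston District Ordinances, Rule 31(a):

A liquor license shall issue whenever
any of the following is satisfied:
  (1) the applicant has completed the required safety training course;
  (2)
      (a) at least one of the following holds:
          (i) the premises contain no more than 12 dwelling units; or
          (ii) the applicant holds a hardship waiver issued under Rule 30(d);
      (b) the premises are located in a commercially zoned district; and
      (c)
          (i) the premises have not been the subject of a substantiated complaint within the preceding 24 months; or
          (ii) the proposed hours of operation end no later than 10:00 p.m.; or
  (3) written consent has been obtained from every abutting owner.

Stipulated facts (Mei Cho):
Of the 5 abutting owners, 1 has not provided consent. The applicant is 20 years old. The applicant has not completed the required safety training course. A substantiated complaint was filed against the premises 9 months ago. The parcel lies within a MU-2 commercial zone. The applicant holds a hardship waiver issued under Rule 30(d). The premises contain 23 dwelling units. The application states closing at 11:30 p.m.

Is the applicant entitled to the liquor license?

(1) safety training — fails.
(i) ≤ 12 units — fails.
(ii) hardship waiver — satisfied.
(a): F OR T → true.
(b) commercially zoned — met.
(i) no complaint in 24 mo. — fails.
(ii) closes by 10 p.m. — not satisfied.
(c): F OR F → false.
(2) = T AND T AND F = false.
(3) all abutters consent — not met.
Overall = F OR F OR F = false.

No — denied.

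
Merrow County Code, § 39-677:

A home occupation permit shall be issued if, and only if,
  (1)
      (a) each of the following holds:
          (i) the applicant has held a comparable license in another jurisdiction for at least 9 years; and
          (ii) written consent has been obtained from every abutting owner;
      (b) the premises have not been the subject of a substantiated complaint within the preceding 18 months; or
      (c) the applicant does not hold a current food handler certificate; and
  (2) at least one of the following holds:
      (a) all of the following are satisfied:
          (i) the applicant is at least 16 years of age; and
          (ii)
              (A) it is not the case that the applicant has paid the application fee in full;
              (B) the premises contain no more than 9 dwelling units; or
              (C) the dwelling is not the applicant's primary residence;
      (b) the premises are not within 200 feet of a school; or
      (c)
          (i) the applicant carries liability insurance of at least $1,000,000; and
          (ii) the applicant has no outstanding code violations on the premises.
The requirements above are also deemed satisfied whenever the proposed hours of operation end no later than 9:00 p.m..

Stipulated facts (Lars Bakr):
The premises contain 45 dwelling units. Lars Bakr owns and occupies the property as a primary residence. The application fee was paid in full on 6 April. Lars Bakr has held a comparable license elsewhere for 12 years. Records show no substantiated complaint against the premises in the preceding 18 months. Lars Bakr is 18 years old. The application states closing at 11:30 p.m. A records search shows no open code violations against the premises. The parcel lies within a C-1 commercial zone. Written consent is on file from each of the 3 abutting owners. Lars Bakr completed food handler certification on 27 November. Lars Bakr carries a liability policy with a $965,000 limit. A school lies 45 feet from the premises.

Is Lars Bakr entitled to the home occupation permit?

(i) prior license ≥ 9 yr — met.
(ii) all abutters consent — met.
(a): T AND T → true.
(b) no complaint in 18 mo. — satisfied.
(c) not (food handler cert.) — fails.
(1) = T OR T OR F = true.
(i) age ≥ 16 — holds.
(A) not (fee paid) — fails.
(B) ≤ 9 units — fails.
(C) not (primary residence) — fails.
(ii): F OR F OR F → false.
(a) = T AND F = false.
(b) ≥200 ft from school — not satisfied.
(i) insurance ≥ $1,000,000 — not satisfied.
(ii) no code violations — met.
(c) = F AND T = false.
So (2) is not satisfied (F OR F OR F).
Overall = T AND F = false.
Exception (closes by 9 p.m.) — not satisfied.
Result: main false OR exception false → false.

No — denied.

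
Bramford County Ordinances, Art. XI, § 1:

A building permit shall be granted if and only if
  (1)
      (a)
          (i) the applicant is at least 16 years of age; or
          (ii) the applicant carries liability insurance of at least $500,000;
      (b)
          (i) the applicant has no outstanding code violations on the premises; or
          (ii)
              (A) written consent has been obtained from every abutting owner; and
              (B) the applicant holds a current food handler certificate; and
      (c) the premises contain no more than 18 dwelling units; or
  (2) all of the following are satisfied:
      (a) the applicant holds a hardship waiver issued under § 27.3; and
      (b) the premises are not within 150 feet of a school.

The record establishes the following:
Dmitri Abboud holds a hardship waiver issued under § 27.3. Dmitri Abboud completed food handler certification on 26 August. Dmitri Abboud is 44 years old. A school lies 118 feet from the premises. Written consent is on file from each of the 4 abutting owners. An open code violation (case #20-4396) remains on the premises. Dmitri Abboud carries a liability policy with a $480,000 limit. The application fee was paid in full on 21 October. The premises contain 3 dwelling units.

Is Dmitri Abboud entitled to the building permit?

Yes — granted.

(i) age ≥ 16 — satisfied.
(ii) insurance ≥ $500,000 — fails.
(a) = T OR F = true.
(i) no code violations — not met.
(A) all abutters consent — holds.
(B) food handler cert. — met.
So (ii) is satisfied (T AND T).
(b) = F OR T = true.
(c) ≤ 18 units — met.
(1): T AND T AND T → true.
(a) hardship waiver — met.
(b) ≥150 ft from school — fails.
So (2) is not satisfied (T AND F).
Overall: T OR F → true.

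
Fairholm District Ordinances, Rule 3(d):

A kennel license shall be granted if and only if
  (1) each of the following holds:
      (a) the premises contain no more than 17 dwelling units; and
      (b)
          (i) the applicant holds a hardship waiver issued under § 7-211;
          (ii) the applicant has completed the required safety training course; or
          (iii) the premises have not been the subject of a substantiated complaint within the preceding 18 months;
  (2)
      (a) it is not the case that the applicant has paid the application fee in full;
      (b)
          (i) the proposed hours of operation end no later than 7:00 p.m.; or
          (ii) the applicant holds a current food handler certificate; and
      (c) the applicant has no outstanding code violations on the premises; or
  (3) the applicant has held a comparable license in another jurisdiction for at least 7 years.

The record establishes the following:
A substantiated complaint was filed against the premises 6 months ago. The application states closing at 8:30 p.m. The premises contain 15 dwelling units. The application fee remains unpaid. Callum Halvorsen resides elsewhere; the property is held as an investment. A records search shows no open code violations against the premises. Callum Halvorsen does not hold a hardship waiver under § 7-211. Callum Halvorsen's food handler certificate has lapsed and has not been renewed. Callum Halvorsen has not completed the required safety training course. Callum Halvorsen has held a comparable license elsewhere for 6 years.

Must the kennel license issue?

(a) ≤ 17 units — met.
(i) hardship waiver — not satisfied.
(ii) safety training — not met.
(iii) no complaint in 18 mo. — not satisfied.
So (b) is not satisfied (F OR F OR F).
(1) = T AND F = false.
(a) not (fee paid) — met.
(i) closes by 7 p.m. — not met.
(ii) food handler cert. — not satisfied.
So (b) is not satisfied (F OR F).
(c) no code violations — holds.
(2): T AND F AND T → false.
(3) prior license ≥ 7 yr — not met.
Overall = F OR F OR F = false.

No — denied.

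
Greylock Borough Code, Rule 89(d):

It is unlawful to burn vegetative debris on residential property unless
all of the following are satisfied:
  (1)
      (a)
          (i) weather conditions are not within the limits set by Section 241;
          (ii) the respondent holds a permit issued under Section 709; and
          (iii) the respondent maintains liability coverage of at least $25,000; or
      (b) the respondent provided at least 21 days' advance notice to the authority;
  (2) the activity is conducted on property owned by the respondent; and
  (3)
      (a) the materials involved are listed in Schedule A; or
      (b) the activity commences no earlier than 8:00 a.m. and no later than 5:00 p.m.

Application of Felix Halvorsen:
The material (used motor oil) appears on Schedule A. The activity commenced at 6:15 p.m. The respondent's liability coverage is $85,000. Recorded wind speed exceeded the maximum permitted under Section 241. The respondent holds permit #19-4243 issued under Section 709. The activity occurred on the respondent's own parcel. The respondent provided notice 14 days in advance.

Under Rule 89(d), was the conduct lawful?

(i) not (weather ok) — holds.
(ii) holds permit — holds.
(iii) coverage ≥ $25,000 — met.
(a) = T AND T AND T = true.
(b) ≥21 days' notice — not satisfied.
So (1) is satisfied (T OR F).
(2) own property — holds.
(a) Schedule A material — holds.
(b) start within hours — not satisfied.
(3) = T OR F = true.
Overall = T AND T AND T = true.

Yes — lawful.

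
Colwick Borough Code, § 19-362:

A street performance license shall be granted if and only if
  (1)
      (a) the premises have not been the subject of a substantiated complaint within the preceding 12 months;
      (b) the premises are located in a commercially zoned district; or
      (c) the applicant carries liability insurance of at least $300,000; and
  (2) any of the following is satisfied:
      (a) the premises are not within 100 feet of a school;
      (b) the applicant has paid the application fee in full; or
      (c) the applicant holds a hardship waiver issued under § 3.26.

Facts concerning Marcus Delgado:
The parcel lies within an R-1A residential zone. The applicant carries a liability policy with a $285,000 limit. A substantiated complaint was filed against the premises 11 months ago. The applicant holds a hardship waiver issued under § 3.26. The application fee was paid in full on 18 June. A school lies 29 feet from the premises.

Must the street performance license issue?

No — denied.

(a) no complaint in 12 mo. — fails.
(b) commercially zoned — not satisfied.
(c) insurance ≥ $300,000 — not satisfied.
So (1) is not satisfied (F OR F OR F).
(a) ≥100 ft from school — fails.
(b) fee paid — satisfied.
(c) hardship waiver — met.
(2): F OR T OR T → true.
Overall: F AND T → false.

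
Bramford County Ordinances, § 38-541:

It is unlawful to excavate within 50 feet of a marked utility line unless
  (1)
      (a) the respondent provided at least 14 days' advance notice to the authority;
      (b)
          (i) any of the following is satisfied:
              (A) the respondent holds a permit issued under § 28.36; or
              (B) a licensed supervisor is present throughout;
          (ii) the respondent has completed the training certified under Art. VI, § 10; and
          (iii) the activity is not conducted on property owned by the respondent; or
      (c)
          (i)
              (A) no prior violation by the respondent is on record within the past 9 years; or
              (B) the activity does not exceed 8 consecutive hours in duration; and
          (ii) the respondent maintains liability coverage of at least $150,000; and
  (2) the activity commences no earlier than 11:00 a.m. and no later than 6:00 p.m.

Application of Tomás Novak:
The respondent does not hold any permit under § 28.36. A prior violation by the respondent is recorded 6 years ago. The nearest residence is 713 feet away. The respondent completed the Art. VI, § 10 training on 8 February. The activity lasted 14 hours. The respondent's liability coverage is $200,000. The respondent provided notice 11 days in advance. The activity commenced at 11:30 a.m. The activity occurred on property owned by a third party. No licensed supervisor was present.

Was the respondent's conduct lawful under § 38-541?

No — unlawful.

(a) ≥14 days' notice — fails.
(A) holds permit — not satisfied.
(B) supervisor present — not satisfied.
(i): F OR F → false.
(ii) training certified — met.
(iii) not (own property) — met.
(b) = F AND T AND T = false.
(A) no prior violation — fails.
(B) ≤ 8 hrs duration — fails.
(i): F OR F → false.
(ii) coverage ≥ $150,000 — satisfied.
So (c) is not satisfied (F AND T).
(1): F OR F OR F → false.
(2) start within hours — satisfied.
Overall = F AND T = false.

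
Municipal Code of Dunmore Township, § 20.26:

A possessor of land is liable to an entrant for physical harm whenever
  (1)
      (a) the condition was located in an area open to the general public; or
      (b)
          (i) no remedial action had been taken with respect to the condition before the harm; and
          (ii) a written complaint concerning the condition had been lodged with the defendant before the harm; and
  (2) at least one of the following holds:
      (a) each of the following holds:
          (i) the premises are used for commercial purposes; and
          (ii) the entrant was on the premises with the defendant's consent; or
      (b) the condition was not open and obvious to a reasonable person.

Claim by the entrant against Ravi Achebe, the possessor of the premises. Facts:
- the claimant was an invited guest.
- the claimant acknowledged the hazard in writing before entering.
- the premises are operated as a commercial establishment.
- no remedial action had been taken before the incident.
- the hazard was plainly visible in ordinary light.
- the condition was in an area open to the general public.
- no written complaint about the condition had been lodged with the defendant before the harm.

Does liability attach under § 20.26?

Yes — liable.

(a) public area — satisfied.
(i) no remedial action — met.
(ii) complaint lodged — not satisfied.
(b): T AND F → false.
(1) = T OR F = true.
(i) commercial use — met.
(ii) consent to enter — satisfied.
(a) = T AND T = true.
(b) not open/obvious — not satisfied.
(2) = T OR F = true.
Overall = T AND T = true.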